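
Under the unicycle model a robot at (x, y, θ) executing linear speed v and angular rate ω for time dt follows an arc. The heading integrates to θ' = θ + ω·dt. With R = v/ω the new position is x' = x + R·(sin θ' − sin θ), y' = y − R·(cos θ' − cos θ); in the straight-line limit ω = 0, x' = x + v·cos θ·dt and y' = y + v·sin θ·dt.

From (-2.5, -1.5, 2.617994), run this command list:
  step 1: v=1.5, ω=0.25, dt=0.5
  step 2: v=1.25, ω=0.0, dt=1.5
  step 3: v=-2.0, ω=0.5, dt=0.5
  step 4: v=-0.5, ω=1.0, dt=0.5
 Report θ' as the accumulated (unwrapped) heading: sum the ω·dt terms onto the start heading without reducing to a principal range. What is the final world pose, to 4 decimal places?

step 1: θ'=2.7430 (R=6.0000) → pose (-3.1712, -1.1665, 2.7430)
step 2: θ'=2.7430 (straight) → pose (-4.8992, -0.4388, 2.7430)
step 3: θ'=2.9930 (R=-4.0000) → pose (-3.9389, -0.7083, 2.9930)
step 4: θ'=3.4930 (R=-0.5000) → pose (-3.6928, -0.6832, 3.4930)

(-3.6928, -0.6832, 3.4930)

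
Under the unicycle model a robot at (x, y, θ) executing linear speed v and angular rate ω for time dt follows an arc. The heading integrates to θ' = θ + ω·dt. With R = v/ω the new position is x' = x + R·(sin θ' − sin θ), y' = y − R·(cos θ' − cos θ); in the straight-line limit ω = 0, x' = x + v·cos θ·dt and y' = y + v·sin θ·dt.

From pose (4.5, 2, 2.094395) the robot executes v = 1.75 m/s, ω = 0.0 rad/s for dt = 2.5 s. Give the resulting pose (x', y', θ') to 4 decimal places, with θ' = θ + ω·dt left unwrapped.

(2.3125, 5.7889, 2.0944)

θ' = 2.0944 + 0.0·2.5 = 2.0944
ω = 0 → straight: x' = 4.5 + 1.75·cos(2.0944)·2.5 = 2.3125
y' = 2 + 1.75·sin(2.0944)·2.5 = 5.7889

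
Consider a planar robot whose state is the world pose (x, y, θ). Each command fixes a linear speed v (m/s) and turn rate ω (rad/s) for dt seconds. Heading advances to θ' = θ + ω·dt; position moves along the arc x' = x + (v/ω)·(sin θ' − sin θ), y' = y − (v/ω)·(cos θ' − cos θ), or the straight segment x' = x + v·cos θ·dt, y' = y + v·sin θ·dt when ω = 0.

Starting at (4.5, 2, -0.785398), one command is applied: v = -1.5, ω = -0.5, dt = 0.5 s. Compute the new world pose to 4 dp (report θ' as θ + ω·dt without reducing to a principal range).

θ' = -0.7854 + -0.5·0.5 = -1.0354
R = v/ω = -1.5/-0.5 = 3.0000
x' = 4.5 + 3.0000·(sin -1.0354 − sin -0.7854) = 4.0411
y' = 2 − 3.0000·(cos -1.0354 − cos -0.7854) = 2.5908

(4.0411, 2.5908, -1.0354)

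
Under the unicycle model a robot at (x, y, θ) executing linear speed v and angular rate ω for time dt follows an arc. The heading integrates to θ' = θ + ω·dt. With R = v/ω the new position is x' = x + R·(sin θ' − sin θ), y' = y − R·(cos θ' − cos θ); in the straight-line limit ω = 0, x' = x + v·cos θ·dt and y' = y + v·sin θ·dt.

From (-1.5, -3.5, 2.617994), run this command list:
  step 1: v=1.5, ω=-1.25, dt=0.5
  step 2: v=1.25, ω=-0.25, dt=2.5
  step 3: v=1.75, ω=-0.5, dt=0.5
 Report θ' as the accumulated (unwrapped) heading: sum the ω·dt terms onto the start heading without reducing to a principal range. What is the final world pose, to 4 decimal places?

(-2.0502, 0.9297, 1.1180)

step 1: θ'=1.9930 (R=-1.2000) → pose (-1.9946, -2.9525, 1.9930)
step 2: θ'=1.3680 (R=-5.0000) → pose (-2.3312, 0.1034, 1.3680)
step 3: θ'=1.1180 (R=-3.5000) → pose (-2.0502, 0.9297, 1.1180)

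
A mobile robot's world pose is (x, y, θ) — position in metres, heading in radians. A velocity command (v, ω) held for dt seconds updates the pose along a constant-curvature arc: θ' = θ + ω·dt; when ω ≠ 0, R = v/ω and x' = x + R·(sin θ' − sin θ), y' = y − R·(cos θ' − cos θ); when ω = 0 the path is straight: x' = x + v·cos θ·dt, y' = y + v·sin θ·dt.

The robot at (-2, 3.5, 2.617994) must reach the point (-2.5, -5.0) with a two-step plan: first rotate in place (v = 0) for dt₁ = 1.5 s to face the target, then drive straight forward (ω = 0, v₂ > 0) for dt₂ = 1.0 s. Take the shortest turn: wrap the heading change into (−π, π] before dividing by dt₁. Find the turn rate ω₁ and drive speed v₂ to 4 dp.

ω₁ = 1.3571, v₂ = 8.5147

heading to target = atan2(-5−3.5, -2.5−-2) = -1.6296
Δθ = wrap(-1.6296 − 2.6180) = 2.0356; ω₁ = Δθ/dt₁ = 1.3571
distance = √((-2.5−-2)² + (-5−3.5)²) = 8.5147; v₂ = distance/dt₂ = 8.5147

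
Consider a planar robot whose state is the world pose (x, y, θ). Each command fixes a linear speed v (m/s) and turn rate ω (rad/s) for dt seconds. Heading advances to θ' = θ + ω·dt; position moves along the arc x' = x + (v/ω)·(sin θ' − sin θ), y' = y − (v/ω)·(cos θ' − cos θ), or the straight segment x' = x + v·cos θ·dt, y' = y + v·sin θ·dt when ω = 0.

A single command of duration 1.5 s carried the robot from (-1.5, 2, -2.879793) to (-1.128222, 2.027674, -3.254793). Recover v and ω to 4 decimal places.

Δθ = -3.254793 − -2.879793 = -0.375000
ω = Δθ/dt = -0.375000/1.5 = -0.2500
R = Δx/(sin θ' − sin θ) = 1.0000
v = R·ω = 1.0000·-0.2500 = -0.2500

v = -0.2500, ω = -0.2500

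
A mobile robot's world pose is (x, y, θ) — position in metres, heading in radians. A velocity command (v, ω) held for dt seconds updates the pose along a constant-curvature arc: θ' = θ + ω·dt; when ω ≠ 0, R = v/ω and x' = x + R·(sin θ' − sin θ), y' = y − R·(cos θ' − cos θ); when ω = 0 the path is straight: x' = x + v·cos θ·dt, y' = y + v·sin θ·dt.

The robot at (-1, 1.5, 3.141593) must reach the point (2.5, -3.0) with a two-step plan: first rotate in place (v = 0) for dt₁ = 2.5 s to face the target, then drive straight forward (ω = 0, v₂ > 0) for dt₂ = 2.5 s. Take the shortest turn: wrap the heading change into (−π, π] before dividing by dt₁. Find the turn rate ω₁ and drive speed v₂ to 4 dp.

ω₁ = 0.8927, v₂ = 2.2804

heading to target = atan2(-3−1.5, 2.5−-1) = -0.9098
Δθ = wrap(-0.9098 − 3.1416) = 2.2318; ω₁ = Δθ/dt₁ = 0.8927
distance = √((2.5−-1)² + (-3−1.5)²) = 5.7009; v₂ = distance/dt₂ = 2.2804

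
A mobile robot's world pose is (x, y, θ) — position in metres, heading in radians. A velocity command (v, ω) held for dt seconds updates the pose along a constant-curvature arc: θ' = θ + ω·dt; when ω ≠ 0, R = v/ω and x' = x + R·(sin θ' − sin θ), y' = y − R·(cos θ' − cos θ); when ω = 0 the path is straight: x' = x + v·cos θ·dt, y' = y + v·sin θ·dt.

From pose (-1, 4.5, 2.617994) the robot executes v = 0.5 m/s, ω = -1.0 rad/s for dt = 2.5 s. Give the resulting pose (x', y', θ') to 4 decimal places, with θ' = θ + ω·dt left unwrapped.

θ' = 2.6180 + -1.0·2.5 = 0.1180
R = v/ω = 0.5/-1.0 = -0.5000
x' = -1 + -0.5000·(sin 0.1180 − sin 2.6180) = -0.8089
y' = 4.5 − -0.5000·(cos 0.1180 − cos 2.6180) = 5.4295

(-0.8089, 5.4295, 0.1180)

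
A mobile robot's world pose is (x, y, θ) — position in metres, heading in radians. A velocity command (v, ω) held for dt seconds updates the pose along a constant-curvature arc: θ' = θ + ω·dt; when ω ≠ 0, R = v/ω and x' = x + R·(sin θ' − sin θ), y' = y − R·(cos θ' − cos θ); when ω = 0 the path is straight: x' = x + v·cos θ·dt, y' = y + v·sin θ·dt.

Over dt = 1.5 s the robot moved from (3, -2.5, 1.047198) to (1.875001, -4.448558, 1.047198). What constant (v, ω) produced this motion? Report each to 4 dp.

v = -1.5000, ω = 0.0000

Δθ = 1.047198 − 1.047198 = 0.000000
ω = Δθ/dt = 0.000000/1.5 = 0.0000
ω = 0 → v = (Δx·cos θ + Δy·sin θ)/dt = -1.5000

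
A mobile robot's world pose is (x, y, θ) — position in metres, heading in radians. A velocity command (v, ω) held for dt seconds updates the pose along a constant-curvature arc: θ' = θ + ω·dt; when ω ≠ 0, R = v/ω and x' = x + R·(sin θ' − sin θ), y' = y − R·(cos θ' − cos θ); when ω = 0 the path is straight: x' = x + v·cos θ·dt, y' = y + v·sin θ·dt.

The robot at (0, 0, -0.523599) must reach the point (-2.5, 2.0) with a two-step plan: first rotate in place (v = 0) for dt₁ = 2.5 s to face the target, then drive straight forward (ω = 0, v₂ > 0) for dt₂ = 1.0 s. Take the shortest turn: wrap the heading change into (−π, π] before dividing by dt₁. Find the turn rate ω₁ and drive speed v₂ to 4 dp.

heading to target = atan2(2−0, -2.5−0) = 2.4669
Δθ = wrap(2.4669 − -0.5236) = 2.9905; ω₁ = Δθ/dt₁ = 1.1962
distance = √((-2.5−0)² + (2−0)²) = 3.2016; v₂ = distance/dt₂ = 3.2016

ω₁ = 1.1962, v₂ = 3.2016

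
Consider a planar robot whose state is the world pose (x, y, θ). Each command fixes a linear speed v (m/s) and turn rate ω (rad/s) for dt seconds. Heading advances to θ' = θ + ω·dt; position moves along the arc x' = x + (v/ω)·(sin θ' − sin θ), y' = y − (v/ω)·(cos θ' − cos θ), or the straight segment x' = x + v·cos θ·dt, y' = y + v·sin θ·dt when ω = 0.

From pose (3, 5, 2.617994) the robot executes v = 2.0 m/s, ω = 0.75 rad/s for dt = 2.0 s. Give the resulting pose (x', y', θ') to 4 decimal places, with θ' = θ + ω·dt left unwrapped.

(-0.5426, 4.1840, 4.1180)

θ' = 2.6180 + 0.75·2.0 = 4.1180
R = v/ω = 2.0/0.75 = 2.6667
x' = 3 + 2.6667·(sin 4.1180 − sin 2.6180) = -0.5426
y' = 5 − 2.6667·(cos 4.1180 − cos 2.6180) = 4.1840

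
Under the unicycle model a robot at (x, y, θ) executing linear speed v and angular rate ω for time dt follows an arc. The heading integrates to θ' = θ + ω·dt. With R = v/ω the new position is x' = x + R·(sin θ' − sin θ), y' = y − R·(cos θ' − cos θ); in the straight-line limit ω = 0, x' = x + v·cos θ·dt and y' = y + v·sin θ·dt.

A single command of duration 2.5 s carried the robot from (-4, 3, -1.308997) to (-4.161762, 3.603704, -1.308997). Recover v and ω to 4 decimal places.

v = -0.2500, ω = 0.0000

Δθ = -1.308997 − -1.308997 = 0.000000
ω = Δθ/dt = 0.000000/2.5 = 0.0000
ω = 0 → v = (Δx·cos θ + Δy·sin θ)/dt = -0.2500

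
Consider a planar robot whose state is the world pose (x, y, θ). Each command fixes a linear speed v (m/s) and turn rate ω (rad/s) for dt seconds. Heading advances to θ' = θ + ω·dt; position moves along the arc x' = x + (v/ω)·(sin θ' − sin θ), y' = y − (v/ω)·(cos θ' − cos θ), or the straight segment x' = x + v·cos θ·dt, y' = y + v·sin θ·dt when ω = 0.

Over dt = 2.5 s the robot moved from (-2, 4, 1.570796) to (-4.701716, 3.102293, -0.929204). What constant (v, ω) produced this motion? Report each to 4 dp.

Δθ = -0.929204 − 1.570796 = -2.500000
ω = Δθ/dt = -2.500000/2.5 = -1.0000
R = Δx/(sin θ' − sin θ) = 1.5000
v = R·ω = 1.5000·-1.0000 = -1.5000

v = -1.5000, ω = -1.0000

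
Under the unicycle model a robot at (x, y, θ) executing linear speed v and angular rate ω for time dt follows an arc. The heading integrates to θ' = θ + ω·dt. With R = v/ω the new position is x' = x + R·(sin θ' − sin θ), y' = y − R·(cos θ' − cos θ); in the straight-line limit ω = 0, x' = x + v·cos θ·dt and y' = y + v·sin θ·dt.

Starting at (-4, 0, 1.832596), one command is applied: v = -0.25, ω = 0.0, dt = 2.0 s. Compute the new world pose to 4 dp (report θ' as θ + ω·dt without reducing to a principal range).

(-3.8706, -0.4830, 1.8326)

θ' = 1.8326 + 0.0·2.0 = 1.8326
ω = 0 → straight: x' = -4 + -0.25·cos(1.8326)·2.0 = -3.8706
y' = 0 + -0.25·sin(1.8326)·2.0 = -0.4830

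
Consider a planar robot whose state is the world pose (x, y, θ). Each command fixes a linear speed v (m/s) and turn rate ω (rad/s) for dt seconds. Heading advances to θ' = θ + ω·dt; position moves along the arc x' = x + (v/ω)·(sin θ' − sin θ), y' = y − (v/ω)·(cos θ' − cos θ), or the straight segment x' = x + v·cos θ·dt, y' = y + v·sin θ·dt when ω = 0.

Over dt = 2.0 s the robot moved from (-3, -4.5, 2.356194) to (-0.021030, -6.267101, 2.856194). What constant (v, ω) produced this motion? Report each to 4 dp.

v = -1.7500, ω = 0.2500

Δθ = 2.856194 − 2.356194 = 0.500000
ω = Δθ/dt = 0.500000/2.0 = 0.2500
R = Δx/(sin θ' − sin θ) = -7.0000
v = R·ω = -7.0000·0.2500 = -1.7500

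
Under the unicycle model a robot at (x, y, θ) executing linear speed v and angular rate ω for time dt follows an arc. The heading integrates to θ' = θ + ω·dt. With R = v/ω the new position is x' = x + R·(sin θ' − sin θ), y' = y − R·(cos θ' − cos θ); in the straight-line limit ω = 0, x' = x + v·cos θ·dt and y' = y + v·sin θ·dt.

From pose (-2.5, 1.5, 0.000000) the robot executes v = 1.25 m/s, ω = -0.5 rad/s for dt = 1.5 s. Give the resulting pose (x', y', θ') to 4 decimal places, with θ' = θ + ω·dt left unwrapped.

(-0.7959, 0.8292, -0.7500)

θ' = 0.0000 + -0.5·1.5 = -0.7500
R = v/ω = 1.25/-0.5 = -2.5000
x' = -2.5 + -2.5000·(sin -0.7500 − sin 0.0000) = -0.7959
y' = 1.5 − -2.5000·(cos -0.7500 − cos 0.0000) = 0.8292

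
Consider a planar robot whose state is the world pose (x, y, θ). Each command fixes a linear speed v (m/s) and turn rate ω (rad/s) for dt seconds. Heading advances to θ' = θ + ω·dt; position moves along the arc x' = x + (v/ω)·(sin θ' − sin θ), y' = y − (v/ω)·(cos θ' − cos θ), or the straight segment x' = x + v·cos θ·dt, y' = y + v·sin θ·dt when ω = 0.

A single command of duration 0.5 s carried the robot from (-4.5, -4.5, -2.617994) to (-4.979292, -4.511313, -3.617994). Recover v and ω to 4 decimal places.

Δθ = -3.617994 − -2.617994 = -1.000000
ω = Δθ/dt = -1.000000/0.5 = -2.0000
R = Δx/(sin θ' − sin θ) = -0.5000
v = R·ω = -0.5000·-2.0000 = 1.0000

v = 1.0000, ω = -2.0000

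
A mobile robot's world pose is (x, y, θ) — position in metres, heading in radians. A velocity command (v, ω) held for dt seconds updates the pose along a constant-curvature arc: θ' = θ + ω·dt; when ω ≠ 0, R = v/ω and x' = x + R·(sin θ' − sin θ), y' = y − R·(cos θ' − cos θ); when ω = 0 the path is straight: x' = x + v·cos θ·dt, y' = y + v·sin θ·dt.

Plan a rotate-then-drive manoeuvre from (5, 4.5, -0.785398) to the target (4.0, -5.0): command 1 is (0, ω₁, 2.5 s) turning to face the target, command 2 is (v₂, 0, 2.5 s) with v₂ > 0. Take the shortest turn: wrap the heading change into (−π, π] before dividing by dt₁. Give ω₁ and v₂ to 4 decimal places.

heading to target = atan2(-5−4.5, 4−5) = -1.6757
Δθ = wrap(-1.6757 − -0.7854) = -0.8903; ω₁ = Δθ/dt₁ = -0.3561
distance = √((4−5)² + (-5−4.5)²) = 9.5525; v₂ = distance/dt₂ = 3.8210

ω₁ = -0.3561, v₂ = 3.8210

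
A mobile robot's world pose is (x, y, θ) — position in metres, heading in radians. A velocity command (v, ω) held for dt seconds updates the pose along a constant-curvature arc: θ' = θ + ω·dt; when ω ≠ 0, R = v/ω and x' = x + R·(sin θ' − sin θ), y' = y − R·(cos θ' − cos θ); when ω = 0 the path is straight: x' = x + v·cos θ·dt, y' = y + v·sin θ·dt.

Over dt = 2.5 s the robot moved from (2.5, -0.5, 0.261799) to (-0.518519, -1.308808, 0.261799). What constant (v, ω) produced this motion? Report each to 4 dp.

Δθ = 0.261799 − 0.261799 = 0.000000
ω = Δθ/dt = 0.000000/2.5 = 0.0000
ω = 0 → v = (Δx·cos θ + Δy·sin θ)/dt = -1.2500

v = -1.2500, ω = 0.0000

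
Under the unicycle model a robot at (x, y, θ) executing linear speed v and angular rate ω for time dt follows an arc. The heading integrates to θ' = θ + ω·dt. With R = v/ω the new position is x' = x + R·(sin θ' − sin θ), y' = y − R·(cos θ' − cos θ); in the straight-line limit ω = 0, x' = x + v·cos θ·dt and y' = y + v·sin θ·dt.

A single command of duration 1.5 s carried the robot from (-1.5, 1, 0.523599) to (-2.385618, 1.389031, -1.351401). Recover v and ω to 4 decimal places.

v = -0.7500, ω = -1.2500

Δθ = -1.351401 − 0.523599 = -1.875000
ω = Δθ/dt = -1.875000/1.5 = -1.2500
R = Δx/(sin θ' − sin θ) = 0.6000
v = R·ω = 0.6000·-1.2500 = -0.7500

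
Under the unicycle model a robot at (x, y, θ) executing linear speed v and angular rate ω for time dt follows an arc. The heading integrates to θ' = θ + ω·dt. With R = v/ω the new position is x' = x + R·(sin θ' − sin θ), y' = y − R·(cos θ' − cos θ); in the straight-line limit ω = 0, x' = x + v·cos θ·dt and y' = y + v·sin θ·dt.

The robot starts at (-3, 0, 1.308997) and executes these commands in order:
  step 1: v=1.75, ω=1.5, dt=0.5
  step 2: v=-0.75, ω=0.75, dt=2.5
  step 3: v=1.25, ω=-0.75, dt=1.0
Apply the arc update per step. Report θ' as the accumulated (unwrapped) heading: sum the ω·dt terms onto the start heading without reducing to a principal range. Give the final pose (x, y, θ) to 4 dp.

step 1: θ'=2.0590 (R=1.1667) → pose (-3.0965, 0.8492, 2.0590)
step 2: θ'=3.9340 (R=-1.0000) → pose (-1.5013, 0.6161, 3.9340)
step 3: θ'=3.1840 (R=-1.6667) → pose (-2.6174, 0.1211, 3.1840)

(-2.6174, 0.1211, 3.1840)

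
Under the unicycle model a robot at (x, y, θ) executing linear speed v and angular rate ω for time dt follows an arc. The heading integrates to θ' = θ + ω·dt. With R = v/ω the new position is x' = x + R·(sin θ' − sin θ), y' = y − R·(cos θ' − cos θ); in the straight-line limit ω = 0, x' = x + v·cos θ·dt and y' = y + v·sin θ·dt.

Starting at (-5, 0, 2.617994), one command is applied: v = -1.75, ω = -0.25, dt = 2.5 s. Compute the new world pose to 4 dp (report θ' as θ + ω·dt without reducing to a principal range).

(-2.1147, -3.1938, 1.9930)

θ' = 2.6180 + -0.25·2.5 = 1.9930
R = v/ω = -1.75/-0.25 = 7.0000
x' = -5 + 7.0000·(sin 1.9930 − sin 2.6180) = -2.1147
y' = 0 − 7.0000·(cos 1.9930 − cos 2.6180) = -3.1938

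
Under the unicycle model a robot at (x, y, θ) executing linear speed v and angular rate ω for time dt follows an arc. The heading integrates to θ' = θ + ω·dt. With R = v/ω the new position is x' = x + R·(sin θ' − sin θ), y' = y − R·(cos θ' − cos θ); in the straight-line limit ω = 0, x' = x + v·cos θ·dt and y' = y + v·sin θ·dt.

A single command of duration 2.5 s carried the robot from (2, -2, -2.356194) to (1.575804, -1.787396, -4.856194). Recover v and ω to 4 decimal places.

Δθ = -4.856194 − -2.356194 = -2.500000
ω = Δθ/dt = -2.500000/2.5 = -1.0000
R = Δx/(sin θ' − sin θ) = -0.2500
v = R·ω = -0.2500·-1.0000 = 0.2500

v = 0.2500, ω = -1.0000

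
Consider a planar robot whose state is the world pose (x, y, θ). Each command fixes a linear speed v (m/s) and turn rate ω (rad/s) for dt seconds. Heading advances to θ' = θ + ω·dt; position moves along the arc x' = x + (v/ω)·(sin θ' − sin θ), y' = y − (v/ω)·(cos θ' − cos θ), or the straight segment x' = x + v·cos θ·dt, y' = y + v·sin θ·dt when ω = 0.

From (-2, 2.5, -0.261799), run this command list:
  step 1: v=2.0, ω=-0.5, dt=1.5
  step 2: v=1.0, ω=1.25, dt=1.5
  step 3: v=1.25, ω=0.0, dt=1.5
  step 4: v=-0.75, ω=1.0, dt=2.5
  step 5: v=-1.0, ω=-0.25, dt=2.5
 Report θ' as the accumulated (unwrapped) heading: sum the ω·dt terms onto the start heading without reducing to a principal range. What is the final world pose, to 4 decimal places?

step 1: θ'=-1.0118 (R=-4.0000) → pose (0.3559, 0.7576, -1.0118)
step 2: θ'=0.8632 (R=0.8000) → pose (1.6420, 0.6619, 0.8632)
step 3: θ'=0.8632 (straight) → pose (2.8608, 2.0868, 0.8632)
step 4: θ'=3.3632 (R=-0.7500) → pose (3.5956, 0.8676, 3.3632)
step 5: θ'=2.7382 (R=4.0000) → pose (6.0450, 0.6444, 2.7382)

(6.0450, 0.6444, 2.7382)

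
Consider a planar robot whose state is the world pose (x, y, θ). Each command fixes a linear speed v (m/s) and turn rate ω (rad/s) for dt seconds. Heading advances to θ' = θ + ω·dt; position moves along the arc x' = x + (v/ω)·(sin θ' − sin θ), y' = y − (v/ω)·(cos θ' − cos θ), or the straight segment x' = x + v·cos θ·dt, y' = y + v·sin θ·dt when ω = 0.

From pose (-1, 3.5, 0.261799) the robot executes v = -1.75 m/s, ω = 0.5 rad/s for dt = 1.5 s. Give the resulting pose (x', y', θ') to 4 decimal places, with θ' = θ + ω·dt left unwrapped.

θ' = 0.2618 + 0.5·1.5 = 1.0118
R = v/ω = -1.75/0.5 = -3.5000
x' = -1 + -3.5000·(sin 1.0118 − sin 0.2618) = -3.0614
y' = 3.5 − -3.5000·(cos 1.0118 − cos 0.2618) = 1.9754

(-3.0614, 1.9754, 1.0118)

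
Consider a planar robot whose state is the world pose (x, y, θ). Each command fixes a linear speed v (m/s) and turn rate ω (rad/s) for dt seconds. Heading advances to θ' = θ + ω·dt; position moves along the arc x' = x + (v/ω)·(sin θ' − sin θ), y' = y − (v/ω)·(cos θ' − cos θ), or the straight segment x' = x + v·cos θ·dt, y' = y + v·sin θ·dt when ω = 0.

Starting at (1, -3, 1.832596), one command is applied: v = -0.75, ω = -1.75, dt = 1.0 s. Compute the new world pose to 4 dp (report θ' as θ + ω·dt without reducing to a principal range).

θ' = 1.8326 + -1.75·1.0 = 0.0826
R = v/ω = -0.75/-1.75 = 0.4286
x' = 1 + 0.4286·(sin 0.0826 − sin 1.8326) = 0.6214
y' = -3 − 0.4286·(cos 0.0826 − cos 1.8326) = -3.5380

(0.6214, -3.5380, 0.0826)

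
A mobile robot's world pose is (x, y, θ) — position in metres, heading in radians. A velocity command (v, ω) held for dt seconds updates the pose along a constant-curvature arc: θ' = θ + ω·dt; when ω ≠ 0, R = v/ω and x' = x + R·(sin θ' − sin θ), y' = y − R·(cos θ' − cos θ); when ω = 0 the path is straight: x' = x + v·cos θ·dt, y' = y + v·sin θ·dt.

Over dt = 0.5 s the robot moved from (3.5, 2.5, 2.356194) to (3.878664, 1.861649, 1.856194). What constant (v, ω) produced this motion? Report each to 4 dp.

v = -1.5000, ω = -1.0000

Δθ = 1.856194 − 2.356194 = -0.500000
ω = Δθ/dt = -0.500000/0.5 = -1.0000
R = −Δy/(cos θ' − cos θ) = 1.5000
v = R·ω = 1.5000·-1.0000 = -1.5000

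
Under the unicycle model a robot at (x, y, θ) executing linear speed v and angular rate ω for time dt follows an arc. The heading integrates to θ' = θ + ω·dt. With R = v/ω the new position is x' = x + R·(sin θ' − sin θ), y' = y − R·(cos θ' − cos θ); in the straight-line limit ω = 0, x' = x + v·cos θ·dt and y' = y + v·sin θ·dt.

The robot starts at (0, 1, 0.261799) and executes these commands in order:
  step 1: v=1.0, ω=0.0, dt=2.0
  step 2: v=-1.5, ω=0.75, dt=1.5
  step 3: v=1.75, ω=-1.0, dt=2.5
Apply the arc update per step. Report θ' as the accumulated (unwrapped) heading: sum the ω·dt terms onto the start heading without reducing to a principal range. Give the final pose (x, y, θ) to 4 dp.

(3.7737, 0.4047, -1.1132)

step 1: θ'=0.2618 (straight) → pose (1.9319, 1.5176, 0.2618)
step 2: θ'=1.3868 (R=-2.0000) → pose (0.4832, -0.0483, 1.3868)
step 3: θ'=-1.1132 (R=-1.7500) → pose (3.7737, 0.4047, -1.1132)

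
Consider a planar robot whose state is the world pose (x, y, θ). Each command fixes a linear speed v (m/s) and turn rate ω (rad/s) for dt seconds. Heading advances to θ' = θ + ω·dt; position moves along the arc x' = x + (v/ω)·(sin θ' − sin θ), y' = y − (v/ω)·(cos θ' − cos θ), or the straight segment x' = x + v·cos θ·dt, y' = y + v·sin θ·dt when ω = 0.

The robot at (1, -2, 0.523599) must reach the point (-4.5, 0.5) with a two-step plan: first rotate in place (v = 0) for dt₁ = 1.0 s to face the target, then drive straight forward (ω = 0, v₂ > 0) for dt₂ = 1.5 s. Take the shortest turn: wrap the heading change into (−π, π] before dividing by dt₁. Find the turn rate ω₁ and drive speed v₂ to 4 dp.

ω₁ = 2.1914, v₂ = 4.0277

heading to target = atan2(0.5−-2, -4.5−1) = 2.7150
Δθ = wrap(2.7150 − 0.5236) = 2.1914; ω₁ = Δθ/dt₁ = 2.1914
distance = √((-4.5−1)² + (0.5−-2)²) = 6.0415; v₂ = distance/dt₂ = 4.0277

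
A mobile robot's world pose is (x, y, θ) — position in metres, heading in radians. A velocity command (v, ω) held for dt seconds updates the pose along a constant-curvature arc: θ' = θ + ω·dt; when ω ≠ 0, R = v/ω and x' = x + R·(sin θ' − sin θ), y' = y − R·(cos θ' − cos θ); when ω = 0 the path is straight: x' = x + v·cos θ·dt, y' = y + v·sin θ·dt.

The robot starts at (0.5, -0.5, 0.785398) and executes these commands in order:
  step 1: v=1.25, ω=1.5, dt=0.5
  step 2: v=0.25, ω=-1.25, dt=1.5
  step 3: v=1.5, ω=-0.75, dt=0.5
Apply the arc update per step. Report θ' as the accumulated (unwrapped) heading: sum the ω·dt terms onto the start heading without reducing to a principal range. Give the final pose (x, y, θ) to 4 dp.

(1.6545, -0.1338, -0.7146)

step 1: θ'=1.5354 (R=0.8333) → pose (0.7436, 0.0598, 1.5354)
step 2: θ'=-0.3396 (R=-0.2000) → pose (1.0101, 0.2413, -0.3396)
step 3: θ'=-0.7146 (R=-2.0000) → pose (1.6545, -0.1338, -0.7146)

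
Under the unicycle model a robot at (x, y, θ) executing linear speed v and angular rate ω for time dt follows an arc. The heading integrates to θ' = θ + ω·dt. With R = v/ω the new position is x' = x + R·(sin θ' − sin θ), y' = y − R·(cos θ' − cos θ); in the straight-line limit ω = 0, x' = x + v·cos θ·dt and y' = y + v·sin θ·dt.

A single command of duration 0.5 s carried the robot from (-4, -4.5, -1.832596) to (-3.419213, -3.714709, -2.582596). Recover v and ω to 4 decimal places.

Δθ = -2.582596 − -1.832596 = -0.750000
ω = Δθ/dt = -0.750000/0.5 = -1.5000
R = −Δy/(cos θ' − cos θ) = 1.3333
v = R·ω = 1.3333·-1.5000 = -2.0000

v = -2.0000, ω = -1.5000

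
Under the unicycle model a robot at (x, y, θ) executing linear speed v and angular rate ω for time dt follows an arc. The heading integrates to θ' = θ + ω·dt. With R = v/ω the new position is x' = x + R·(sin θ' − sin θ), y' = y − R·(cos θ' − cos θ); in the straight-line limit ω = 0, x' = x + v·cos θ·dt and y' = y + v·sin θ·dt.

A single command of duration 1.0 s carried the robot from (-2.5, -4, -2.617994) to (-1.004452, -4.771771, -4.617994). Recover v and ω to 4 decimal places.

Δθ = -4.617994 − -2.617994 = -2.000000
ω = Δθ/dt = -2.000000/1.0 = -2.0000
R = Δx/(sin θ' − sin θ) = 1.0000
v = R·ω = 1.0000·-2.0000 = -2.0000

v = -2.0000, ω = -2.0000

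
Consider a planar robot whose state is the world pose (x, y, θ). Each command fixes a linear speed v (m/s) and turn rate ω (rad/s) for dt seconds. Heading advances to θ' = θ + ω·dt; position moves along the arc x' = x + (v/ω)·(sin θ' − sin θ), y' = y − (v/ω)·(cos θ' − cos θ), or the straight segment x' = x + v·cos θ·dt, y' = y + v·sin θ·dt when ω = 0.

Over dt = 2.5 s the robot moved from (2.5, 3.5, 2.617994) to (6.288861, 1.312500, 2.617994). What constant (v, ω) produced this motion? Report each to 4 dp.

v = -1.7500, ω = 0.0000

Δθ = 2.617994 − 2.617994 = 0.000000
ω = Δθ/dt = 0.000000/2.5 = 0.0000
ω = 0 → v = (Δx·cos θ + Δy·sin θ)/dt = -1.7500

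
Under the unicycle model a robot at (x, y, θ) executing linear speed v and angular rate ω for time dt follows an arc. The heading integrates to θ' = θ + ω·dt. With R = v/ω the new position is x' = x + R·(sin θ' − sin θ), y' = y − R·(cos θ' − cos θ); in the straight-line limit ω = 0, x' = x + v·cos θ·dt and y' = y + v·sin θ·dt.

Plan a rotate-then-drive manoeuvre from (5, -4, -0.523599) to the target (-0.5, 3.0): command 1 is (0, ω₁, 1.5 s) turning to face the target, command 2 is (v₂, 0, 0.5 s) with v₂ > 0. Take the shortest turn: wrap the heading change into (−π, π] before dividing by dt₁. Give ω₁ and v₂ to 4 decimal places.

ω₁ = 1.8402, v₂ = 17.8045

heading to target = atan2(3−-4, -0.5−5) = 2.2368
Δθ = wrap(2.2368 − -0.5236) = 2.7604; ω₁ = Δθ/dt₁ = 1.8402
distance = √((-0.5−5)² + (3−-4)²) = 8.9022; v₂ = distance/dt₂ = 17.8045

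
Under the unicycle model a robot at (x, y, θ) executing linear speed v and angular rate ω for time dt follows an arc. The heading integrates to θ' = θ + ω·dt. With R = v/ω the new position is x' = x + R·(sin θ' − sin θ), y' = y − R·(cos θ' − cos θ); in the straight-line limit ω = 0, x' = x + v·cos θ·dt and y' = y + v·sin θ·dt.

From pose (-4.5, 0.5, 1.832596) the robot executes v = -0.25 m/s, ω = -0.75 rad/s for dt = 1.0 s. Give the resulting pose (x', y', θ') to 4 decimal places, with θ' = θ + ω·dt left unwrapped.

θ' = 1.8326 + -0.75·1.0 = 1.0826
R = v/ω = -0.25/-0.75 = 0.3333
x' = -4.5 + 0.3333·(sin 1.0826 − sin 1.8326) = -4.5276
y' = 0.5 − 0.3333·(cos 1.0826 − cos 1.8326) = 0.2574

(-4.5276, 0.2574, 1.0826)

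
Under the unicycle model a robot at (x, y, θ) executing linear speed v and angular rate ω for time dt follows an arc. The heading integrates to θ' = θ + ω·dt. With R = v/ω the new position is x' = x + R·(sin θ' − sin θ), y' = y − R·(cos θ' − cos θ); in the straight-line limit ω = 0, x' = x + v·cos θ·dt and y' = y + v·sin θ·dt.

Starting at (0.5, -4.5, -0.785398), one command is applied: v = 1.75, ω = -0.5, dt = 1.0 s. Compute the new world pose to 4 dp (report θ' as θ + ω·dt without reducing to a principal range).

(1.3836, -5.9895, -1.2854)

θ' = -0.7854 + -0.5·1.0 = -1.2854
R = v/ω = 1.75/-0.5 = -3.5000
x' = 0.5 + -3.5000·(sin -1.2854 − sin -0.7854) = 1.3836
y' = -4.5 − -3.5000·(cos -1.2854 − cos -0.7854) = -5.9895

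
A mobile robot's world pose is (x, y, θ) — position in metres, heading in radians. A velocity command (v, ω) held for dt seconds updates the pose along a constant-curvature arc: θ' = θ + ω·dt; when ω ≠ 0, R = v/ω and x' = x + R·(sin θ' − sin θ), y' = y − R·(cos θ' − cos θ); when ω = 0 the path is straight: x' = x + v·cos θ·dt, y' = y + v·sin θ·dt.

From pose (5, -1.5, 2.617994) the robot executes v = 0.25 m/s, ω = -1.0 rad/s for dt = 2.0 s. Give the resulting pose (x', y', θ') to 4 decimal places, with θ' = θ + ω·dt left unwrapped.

(4.9801, -1.0797, 0.6180)

θ' = 2.6180 + -1.0·2.0 = 0.6180
R = v/ω = 0.25/-1.0 = -0.2500
x' = 5 + -0.2500·(sin 0.6180 − sin 2.6180) = 4.9801
y' = -1.5 − -0.2500·(cos 0.6180 − cos 2.6180) = -1.0797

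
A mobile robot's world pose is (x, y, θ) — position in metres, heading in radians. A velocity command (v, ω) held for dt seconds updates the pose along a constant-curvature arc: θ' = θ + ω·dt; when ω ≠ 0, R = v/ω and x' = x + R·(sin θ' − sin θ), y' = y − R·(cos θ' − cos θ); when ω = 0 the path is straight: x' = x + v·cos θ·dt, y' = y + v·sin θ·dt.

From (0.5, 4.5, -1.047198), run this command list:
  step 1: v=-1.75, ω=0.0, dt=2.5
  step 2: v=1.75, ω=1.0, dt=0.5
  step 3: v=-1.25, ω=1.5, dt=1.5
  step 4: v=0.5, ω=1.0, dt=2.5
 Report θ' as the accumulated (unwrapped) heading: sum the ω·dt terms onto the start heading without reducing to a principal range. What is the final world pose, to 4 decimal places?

(-3.2743, 7.0261, 4.2028)

step 1: θ'=-1.0472 (straight) → pose (-1.6875, 8.2889, -1.0472)
step 2: θ'=-0.5472 (R=1.7500) → pose (-1.0825, 7.6694, -0.5472)
step 3: θ'=1.7028 (R=-0.8333) → pose (-2.3421, 6.8480, 1.7028)
step 4: θ'=4.2028 (R=0.5000) → pose (-3.2743, 7.0261, 4.2028)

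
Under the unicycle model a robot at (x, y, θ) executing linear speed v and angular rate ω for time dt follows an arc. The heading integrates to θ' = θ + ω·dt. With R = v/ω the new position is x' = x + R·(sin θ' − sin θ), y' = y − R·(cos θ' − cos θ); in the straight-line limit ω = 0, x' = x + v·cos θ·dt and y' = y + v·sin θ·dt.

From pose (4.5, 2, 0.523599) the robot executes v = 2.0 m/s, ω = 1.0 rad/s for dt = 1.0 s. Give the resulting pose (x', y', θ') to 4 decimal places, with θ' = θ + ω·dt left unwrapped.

(5.4978, 3.6377, 1.5236)

θ' = 0.5236 + 1.0·1.0 = 1.5236
R = v/ω = 2.0/1.0 = 2.0000
x' = 4.5 + 2.0000·(sin 1.5236 − sin 0.5236) = 5.4978
y' = 2 − 2.0000·(cos 1.5236 − cos 0.5236) = 3.6377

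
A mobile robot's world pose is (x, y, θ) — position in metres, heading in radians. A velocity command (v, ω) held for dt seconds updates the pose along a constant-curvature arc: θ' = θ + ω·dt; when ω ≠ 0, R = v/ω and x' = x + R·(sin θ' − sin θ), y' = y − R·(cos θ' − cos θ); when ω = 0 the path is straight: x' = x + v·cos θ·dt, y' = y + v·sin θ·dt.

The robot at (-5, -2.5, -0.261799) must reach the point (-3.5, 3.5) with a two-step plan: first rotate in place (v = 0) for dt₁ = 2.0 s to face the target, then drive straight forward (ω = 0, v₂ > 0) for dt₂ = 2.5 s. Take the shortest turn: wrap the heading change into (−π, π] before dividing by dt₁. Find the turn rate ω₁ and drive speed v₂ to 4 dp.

heading to target = atan2(3.5−-2.5, -3.5−-5) = 1.3258
Δθ = wrap(1.3258 − -0.2618) = 1.5876; ω₁ = Δθ/dt₁ = 0.7938
distance = √((-3.5−-5)² + (3.5−-2.5)²) = 6.1847; v₂ = distance/dt₂ = 2.4739

ω₁ = 0.7938, v₂ = 2.4739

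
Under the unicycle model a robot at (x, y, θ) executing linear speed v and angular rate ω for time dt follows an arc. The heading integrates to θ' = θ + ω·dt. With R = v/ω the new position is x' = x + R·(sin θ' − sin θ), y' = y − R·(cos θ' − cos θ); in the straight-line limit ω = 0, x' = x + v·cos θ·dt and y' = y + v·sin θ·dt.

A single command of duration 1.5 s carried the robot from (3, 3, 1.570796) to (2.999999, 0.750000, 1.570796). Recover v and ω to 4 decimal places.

v = -1.5000, ω = 0.0000

Δθ = 1.570796 − 1.570796 = 0.000000
ω = Δθ/dt = 0.000000/1.5 = 0.0000
ω = 0 → v = (Δx·cos θ + Δy·sin θ)/dt = -1.5000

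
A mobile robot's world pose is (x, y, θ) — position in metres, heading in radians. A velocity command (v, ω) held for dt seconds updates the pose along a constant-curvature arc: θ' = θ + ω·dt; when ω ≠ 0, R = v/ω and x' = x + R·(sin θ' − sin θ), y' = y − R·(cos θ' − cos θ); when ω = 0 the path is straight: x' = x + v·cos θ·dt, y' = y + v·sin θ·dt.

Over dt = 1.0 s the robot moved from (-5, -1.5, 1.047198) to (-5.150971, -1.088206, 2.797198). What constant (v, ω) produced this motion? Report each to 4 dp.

Δθ = 2.797198 − 1.047198 = 1.750000
ω = Δθ/dt = 1.750000/1.0 = 1.7500
R = −Δy/(cos θ' − cos θ) = 0.2857
v = R·ω = 0.2857·1.7500 = 0.5000

v = 0.5000, ω = 1.7500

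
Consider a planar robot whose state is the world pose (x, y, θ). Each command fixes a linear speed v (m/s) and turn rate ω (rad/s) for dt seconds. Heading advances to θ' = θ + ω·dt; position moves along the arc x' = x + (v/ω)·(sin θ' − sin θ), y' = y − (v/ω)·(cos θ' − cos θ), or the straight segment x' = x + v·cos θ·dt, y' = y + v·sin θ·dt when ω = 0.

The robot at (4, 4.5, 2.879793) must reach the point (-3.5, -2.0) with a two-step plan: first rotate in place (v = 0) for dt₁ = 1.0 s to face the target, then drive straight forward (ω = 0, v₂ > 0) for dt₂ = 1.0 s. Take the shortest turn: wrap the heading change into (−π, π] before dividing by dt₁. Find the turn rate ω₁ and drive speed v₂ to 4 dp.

heading to target = atan2(-2−4.5, -3.5−4) = -2.4275
Δθ = wrap(-2.4275 − 2.8798) = 0.9759; ω₁ = Δθ/dt₁ = 0.9759
distance = √((-3.5−4)² + (-2−4.5)²) = 9.9247; v₂ = distance/dt₂ = 9.9247

ω₁ = 0.9759, v₂ = 9.9247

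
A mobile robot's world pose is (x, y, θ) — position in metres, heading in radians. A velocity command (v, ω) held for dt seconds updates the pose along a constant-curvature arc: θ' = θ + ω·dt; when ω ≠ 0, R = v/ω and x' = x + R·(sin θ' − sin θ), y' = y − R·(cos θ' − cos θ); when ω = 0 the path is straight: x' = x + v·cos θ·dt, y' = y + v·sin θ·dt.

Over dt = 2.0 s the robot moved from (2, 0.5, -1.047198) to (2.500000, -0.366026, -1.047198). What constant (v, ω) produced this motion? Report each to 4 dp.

Δθ = -1.047198 − -1.047198 = 0.000000
ω = Δθ/dt = 0.000000/2.0 = 0.0000
ω = 0 → v = (Δx·cos θ + Δy·sin θ)/dt = 0.5000

v = 0.5000, ω = 0.0000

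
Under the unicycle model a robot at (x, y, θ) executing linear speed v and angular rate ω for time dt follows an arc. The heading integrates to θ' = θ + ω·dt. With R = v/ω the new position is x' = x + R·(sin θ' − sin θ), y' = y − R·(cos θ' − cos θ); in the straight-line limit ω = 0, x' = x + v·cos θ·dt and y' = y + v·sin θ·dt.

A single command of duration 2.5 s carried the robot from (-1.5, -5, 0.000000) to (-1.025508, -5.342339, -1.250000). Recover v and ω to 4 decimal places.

Δθ = -1.250000 − 0.000000 = -1.250000
ω = Δθ/dt = -1.250000/2.5 = -0.5000
R = Δx/(sin θ' − sin θ) = -0.5000
v = R·ω = -0.5000·-0.5000 = 0.2500

v = 0.2500, ω = -0.5000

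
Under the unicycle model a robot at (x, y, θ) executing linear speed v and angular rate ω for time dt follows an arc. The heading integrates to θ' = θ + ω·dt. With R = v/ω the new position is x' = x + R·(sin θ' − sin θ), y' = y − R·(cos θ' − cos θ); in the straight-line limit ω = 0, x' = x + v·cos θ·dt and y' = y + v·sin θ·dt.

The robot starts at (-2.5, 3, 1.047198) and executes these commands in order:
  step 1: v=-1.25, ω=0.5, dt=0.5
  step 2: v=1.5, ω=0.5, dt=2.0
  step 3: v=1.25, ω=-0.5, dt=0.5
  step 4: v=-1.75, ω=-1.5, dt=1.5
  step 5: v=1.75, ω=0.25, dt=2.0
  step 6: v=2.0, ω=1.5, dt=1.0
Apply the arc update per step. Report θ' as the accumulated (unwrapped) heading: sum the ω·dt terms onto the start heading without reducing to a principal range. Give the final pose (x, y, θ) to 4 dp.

(-0.6435, 5.8025, 1.7972)

step 1: θ'=1.2972 (R=-2.5000) → pose (-2.7419, 2.4255, 1.2972)
step 2: θ'=2.2972 (R=3.0000) → pose (-3.3877, 5.2286, 2.2972)
step 3: θ'=2.0472 (R=-2.5000) → pose (-3.7404, 5.7426, 2.0472)
step 4: θ'=-0.2028 (R=1.1667) → pose (-5.0121, 4.0649, -0.2028)
step 5: θ'=0.2972 (R=7.0000) → pose (-1.5523, 4.2283, 0.2972)
step 6: θ'=1.7972 (R=1.3333) → pose (-0.6435, 5.8025, 1.7972)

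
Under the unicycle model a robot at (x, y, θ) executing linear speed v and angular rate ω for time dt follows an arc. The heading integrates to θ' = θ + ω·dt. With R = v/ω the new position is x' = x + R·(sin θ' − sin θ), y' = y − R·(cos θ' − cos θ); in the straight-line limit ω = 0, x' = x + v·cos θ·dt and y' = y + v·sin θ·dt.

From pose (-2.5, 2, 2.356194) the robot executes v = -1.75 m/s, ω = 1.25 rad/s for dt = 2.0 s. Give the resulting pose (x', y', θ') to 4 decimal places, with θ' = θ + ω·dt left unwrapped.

θ' = 2.3562 + 1.25·2.0 = 4.8562
R = v/ω = -1.75/1.25 = -1.4000
x' = -2.5 + -1.4000·(sin 4.8562 − sin 2.3562) = -0.1245
y' = 2 − -1.4000·(cos 4.8562 − cos 2.3562) = 3.1906

(-0.1245, 3.1906, 4.8562)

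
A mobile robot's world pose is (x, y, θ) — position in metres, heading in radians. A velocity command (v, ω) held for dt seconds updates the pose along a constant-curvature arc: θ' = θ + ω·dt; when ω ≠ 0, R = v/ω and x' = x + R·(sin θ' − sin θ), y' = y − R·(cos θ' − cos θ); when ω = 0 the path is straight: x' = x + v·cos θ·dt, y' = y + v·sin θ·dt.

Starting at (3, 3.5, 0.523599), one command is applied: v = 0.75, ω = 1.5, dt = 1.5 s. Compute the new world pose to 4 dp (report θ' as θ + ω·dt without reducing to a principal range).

(2.9299, 4.3995, 2.7736)

θ' = 0.5236 + 1.5·1.5 = 2.7736
R = v/ω = 0.75/1.5 = 0.5000
x' = 3 + 0.5000·(sin 2.7736 − sin 0.5236) = 2.9299
y' = 3.5 − 0.5000·(cos 2.7736 − cos 0.5236) = 4.3995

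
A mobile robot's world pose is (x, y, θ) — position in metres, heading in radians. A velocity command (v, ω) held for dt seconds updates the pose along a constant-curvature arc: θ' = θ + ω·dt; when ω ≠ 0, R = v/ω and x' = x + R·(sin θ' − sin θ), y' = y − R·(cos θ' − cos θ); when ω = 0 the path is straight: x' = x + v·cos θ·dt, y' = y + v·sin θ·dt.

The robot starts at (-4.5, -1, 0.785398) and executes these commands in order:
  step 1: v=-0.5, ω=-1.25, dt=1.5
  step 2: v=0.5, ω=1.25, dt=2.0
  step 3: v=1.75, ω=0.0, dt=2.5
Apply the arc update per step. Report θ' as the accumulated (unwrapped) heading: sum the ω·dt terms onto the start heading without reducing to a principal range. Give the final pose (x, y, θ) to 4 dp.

step 1: θ'=-1.0896 (R=0.4000) → pose (-5.1374, -0.9023, -1.0896)
step 2: θ'=1.4104 (R=0.4000) → pose (-4.3880, -0.7810, 1.4104)
step 3: θ'=1.4104 (straight) → pose (-3.6892, 3.5378, 1.4104)

(-3.6892, 3.5378, 1.4104)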